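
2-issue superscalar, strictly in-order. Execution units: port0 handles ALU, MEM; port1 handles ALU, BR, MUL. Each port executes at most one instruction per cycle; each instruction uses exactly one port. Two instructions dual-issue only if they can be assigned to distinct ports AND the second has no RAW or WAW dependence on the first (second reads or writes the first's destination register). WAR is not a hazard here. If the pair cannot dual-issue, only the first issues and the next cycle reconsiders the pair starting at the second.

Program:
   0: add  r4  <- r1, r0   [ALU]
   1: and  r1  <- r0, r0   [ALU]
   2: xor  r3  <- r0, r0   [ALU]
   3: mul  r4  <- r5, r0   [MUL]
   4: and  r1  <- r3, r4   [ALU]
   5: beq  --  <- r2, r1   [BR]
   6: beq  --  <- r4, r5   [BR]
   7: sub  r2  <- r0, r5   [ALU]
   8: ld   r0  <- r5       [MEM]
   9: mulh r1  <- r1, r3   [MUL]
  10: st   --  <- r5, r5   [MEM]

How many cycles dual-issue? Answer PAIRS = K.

[0] i0+i1  add+and  -- dual
[1] i2+i3  xor+mul  -- dual
[2] i4  and  -- RAW r1
[3] i5  beq  -- no-port BR/BR
[4] i6+i7  beq+sub  -- dual
[5] i8+i9  ld+mulh  -- dual
[6] i10  st  -- tail

PAIRS = 4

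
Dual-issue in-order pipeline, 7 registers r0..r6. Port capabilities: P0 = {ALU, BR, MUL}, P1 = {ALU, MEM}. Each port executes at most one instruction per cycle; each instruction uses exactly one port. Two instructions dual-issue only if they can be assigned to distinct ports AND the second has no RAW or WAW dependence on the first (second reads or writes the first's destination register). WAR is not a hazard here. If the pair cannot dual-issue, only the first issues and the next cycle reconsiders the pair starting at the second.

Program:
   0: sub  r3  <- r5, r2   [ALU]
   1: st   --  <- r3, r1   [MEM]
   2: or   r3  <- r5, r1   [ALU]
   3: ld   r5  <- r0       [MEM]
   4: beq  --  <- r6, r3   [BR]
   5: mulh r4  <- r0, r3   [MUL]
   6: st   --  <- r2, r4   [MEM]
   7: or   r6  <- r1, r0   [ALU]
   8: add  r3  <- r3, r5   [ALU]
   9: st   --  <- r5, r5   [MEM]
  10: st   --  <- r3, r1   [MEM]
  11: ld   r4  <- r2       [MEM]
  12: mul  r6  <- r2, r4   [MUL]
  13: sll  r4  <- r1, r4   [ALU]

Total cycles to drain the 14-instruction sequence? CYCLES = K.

CYCLES = 9

0. sub.ALU @i0  | RAW r3
1. st.MEM;or.ALU @i1/i2  | pair
2. ld.MEM;beq.BR @i3/i4  | pair
3. mulh.MUL @i5  | RAW r4
4. st.MEM;or.ALU @i6/i7  | pair
5. add.ALU;st.MEM @i8/i9  | pair
6. st.MEM @i10  | no-port MEM/MEM
7. ld.MEM @i11  | RAW r4
8. mul.MUL;sll.ALU @i12/i13  | pair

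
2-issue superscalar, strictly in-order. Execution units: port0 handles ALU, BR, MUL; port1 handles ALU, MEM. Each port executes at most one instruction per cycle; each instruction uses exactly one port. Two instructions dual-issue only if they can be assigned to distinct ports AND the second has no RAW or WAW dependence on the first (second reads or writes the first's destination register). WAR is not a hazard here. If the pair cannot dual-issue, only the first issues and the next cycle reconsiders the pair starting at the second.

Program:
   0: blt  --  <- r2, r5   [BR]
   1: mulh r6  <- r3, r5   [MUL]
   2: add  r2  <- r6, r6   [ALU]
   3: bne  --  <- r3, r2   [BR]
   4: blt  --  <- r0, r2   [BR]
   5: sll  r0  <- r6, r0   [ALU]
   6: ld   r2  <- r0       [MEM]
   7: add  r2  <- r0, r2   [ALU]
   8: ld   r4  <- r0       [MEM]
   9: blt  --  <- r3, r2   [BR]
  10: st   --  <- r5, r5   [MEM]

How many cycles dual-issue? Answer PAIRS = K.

c0: i0 blt.BR  no-port BR/MUL
c1: i1 mulh.MUL  RAW r6
c2: i2 add.ALU  RAW r2
c3: i3 bne.BR  no-port BR/BR
c4: i4&i5 blt.BR+sll.ALU  pair
c5: i6 ld.MEM  RAW+WAW r2
c6: i7&i8 add.ALU+ld.MEM  pair
c7: i9&i10 blt.BR+st.MEM  pair

PAIRS = 3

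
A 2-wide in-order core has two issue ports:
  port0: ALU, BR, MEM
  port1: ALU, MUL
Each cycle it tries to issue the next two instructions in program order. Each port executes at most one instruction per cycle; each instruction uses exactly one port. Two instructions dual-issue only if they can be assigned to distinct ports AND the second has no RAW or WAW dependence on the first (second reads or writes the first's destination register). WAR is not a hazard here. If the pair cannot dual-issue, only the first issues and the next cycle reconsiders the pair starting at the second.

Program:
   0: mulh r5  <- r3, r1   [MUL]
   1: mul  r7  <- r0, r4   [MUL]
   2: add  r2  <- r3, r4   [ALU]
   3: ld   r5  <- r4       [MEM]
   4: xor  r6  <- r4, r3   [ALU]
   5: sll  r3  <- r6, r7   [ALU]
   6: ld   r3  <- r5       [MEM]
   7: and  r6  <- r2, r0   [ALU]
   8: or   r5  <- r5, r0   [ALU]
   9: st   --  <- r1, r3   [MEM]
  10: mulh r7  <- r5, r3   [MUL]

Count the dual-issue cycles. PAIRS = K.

PAIRS = 4

#0 head=0: mulh.MUL i0 no-port MUL/MUL
#1 head=1: mul.MUL;add.ALU i1+i2 pair
#2 head=3: ld.MEM;xor.ALU i3+i4 pair
#3 head=5: sll.ALU i5 WAW r3
#4 head=6: ld.MEM;and.ALU i6+i7 pair
#5 head=8: or.ALU;st.MEM i8+i9 pair
#6 head=10: mulh.MUL i10 tail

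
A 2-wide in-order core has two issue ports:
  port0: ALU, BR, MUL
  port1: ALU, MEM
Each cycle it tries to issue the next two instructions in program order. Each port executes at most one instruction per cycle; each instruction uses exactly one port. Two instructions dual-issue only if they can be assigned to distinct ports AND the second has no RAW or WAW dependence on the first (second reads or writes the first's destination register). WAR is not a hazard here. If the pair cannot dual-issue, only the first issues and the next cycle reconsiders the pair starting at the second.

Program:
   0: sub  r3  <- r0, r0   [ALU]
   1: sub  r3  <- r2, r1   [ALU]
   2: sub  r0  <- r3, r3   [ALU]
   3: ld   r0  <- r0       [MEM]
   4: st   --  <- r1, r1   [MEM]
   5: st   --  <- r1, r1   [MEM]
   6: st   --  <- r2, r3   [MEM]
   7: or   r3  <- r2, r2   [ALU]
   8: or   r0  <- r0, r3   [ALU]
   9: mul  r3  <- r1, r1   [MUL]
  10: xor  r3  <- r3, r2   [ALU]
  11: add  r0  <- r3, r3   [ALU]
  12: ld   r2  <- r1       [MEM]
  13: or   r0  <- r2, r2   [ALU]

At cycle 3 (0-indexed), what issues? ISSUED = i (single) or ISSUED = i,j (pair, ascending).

[0] i0  sub  -- WAW r3
[1] i1  sub  -- RAW r3
[2] i2  sub  -- RAW+WAW r0
[3] i3  ld  -- no-port MEM/MEM
[4] i4  st  -- no-port MEM/MEM
[5] i5  st  -- no-port MEM/MEM
[6] i6,i7  st or  -- dual
[7] i8,i9  or mul  -- dual
[8] i10  xor  -- RAW r3
[9] i11,i12  add ld  -- dual
[10] i13  or  -- tail

ISSUED = 3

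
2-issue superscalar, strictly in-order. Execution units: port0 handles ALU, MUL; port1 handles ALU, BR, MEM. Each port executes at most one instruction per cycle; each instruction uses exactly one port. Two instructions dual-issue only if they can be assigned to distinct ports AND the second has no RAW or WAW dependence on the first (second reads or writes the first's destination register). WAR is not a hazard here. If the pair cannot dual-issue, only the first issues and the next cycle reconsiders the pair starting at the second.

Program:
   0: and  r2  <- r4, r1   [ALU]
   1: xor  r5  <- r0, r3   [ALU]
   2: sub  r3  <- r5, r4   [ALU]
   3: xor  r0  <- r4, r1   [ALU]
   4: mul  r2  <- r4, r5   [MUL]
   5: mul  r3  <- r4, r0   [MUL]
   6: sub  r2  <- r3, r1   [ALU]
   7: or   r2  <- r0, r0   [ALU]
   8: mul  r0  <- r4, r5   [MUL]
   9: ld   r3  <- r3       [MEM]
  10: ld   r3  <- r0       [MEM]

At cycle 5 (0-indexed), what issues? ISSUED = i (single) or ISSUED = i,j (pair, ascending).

t=0 i0/i1:and.ALU/xor.ALU ; pair
t=1 i2/i3:sub.ALU/xor.ALU ; pair
t=2 i4:mul.MUL ; no-port MUL/MUL
t=3 i5:mul.MUL ; RAW r3
t=4 i6:sub.ALU ; WAW r2
t=5 i7/i8:or.ALU/mul.MUL ; pair
t=6 i9:ld.MEM ; no-port MEM/MEM
t=7 i10:ld.MEM ; tail

ISSUED = 7,8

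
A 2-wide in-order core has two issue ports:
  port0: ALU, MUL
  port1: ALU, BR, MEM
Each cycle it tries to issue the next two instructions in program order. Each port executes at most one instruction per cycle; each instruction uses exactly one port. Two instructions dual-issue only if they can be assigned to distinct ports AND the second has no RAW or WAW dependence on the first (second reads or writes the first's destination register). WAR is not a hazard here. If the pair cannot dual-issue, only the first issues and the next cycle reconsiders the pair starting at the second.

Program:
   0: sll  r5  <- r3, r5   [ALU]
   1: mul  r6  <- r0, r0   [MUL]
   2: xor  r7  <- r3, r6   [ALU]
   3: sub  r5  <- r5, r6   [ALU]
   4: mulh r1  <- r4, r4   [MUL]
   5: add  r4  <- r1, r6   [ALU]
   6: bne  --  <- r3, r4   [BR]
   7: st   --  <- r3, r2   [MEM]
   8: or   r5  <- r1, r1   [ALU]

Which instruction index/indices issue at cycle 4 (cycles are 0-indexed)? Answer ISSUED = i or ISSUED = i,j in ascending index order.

ISSUED = 6

t=0 i0+i1:sll.ALU+mul.MUL ; 2-wide
t=1 i2+i3:xor.ALU+sub.ALU ; 2-wide
t=2 i4:mulh.MUL ; RAW r1
t=3 i5:add.ALU ; RAW r4
t=4 i6:bne.BR ; no-port BR/MEM
t=5 i7+i8:st.MEM+or.ALU ; 2-wide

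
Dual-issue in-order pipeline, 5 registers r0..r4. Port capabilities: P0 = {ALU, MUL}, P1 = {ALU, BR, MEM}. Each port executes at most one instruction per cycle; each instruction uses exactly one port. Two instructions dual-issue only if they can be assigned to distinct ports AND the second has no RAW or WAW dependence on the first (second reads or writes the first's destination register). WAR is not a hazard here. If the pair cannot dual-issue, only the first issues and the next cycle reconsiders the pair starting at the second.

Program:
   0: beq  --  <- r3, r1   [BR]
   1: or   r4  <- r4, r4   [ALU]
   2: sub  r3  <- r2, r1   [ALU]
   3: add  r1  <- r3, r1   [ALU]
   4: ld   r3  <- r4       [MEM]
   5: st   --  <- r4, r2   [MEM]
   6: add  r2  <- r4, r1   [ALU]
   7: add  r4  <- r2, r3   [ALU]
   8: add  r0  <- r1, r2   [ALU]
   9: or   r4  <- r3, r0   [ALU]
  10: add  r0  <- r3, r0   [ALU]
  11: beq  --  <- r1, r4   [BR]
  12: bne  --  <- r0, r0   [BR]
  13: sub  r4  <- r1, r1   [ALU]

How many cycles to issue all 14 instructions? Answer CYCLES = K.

[0] i0,i1  beq/or  -- 2-wide
[1] i2  sub  -- RAW r3
[2] i3,i4  add/ld  -- 2-wide
[3] i5,i6  st/add  -- 2-wide
[4] i7,i8  add/add  -- 2-wide
[5] i9,i10  or/add  -- 2-wide
[6] i11  beq  -- no-port BR/BR
[7] i12,i13  bne/sub  -- 2-wide

CYCLES = 8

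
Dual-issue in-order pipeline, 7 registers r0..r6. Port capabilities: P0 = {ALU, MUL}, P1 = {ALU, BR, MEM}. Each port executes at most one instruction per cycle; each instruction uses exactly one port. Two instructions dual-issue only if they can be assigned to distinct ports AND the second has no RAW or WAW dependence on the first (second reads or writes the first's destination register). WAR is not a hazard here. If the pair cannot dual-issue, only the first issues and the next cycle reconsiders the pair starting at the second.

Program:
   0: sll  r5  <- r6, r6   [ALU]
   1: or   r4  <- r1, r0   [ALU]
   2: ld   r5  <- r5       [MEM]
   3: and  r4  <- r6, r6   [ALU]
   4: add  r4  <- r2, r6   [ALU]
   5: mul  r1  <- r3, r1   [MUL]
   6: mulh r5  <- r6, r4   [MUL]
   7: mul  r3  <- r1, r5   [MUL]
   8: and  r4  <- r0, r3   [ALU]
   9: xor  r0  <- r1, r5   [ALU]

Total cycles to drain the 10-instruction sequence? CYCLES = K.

CYCLES = 6

t=0 i0+i1:sll/or ; pair
t=1 i2+i3:ld/and ; pair
t=2 i4+i5:add/mul ; pair
t=3 i6:mulh ; no-port MUL/MUL
t=4 i7:mul ; RAW r3
t=5 i8+i9:and/xor ; pair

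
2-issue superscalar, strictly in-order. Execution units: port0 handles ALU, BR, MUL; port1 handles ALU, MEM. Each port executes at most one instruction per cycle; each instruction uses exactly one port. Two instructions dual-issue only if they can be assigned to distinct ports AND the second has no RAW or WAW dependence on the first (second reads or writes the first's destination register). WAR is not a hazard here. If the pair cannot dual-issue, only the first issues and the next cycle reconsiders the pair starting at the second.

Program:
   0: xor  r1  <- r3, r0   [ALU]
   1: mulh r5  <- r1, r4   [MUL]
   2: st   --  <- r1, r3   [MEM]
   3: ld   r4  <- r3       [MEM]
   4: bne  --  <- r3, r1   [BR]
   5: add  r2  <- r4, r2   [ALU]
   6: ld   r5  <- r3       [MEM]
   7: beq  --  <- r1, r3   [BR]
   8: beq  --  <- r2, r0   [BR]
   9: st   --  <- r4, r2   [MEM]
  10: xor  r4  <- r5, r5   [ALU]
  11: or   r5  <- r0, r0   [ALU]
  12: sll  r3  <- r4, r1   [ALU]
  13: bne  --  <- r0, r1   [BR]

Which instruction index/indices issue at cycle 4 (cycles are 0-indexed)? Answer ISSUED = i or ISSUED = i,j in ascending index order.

[0] i0  xor  -- RAW r1
[1] i1&i2  mulh st  -- pair
[2] i3&i4  ld bne  -- pair
[3] i5&i6  add ld  -- pair
[4] i7  beq  -- no-port BR/BR
[5] i8&i9  beq st  -- pair
[6] i10&i11  xor or  -- pair
[7] i12&i13  sll bne  -- pair

ISSUED = 7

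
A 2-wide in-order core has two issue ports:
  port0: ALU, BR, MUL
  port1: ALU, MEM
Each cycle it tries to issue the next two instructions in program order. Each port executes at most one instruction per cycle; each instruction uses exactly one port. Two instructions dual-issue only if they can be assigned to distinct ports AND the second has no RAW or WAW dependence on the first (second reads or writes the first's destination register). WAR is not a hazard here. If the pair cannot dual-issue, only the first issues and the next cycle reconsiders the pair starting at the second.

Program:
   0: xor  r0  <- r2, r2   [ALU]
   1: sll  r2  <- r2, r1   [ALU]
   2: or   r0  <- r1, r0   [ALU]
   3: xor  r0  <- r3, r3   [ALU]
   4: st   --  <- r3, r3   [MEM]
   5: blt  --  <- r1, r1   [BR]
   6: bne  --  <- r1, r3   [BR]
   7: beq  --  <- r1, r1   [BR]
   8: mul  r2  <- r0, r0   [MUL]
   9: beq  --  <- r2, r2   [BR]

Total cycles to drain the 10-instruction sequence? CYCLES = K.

0. xor;sll @i0+i1  | dual
1. or @i2  | WAW r0
2. xor;st @i3+i4  | dual
3. blt @i5  | no-port BR/BR
4. bne @i6  | no-port BR/BR
5. beq @i7  | no-port BR/MUL
6. mul @i8  | no-port MUL/BR
7. beq @i9  | tail

CYCLES = 8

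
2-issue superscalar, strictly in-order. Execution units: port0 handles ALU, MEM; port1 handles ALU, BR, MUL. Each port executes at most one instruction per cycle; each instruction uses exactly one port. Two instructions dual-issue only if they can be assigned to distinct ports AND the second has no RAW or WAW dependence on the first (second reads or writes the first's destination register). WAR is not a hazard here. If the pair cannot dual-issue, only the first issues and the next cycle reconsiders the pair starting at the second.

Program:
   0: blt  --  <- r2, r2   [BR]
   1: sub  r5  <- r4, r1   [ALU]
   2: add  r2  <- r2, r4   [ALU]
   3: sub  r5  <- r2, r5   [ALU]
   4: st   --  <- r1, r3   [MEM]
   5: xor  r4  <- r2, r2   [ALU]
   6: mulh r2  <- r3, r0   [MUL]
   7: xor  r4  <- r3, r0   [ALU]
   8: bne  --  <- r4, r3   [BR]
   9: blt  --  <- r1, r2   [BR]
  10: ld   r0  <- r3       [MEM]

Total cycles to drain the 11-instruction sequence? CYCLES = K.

CYCLES = 7

#0 head=0: blt sub i0/i1 2-wide
#1 head=2: add i2 RAW r2
#2 head=3: sub st i3/i4 2-wide
#3 head=5: xor mulh i5/i6 2-wide
#4 head=7: xor i7 RAW r4
#5 head=8: bne i8 no-port BR/BR
#6 head=9: blt ld i9/i10 2-wide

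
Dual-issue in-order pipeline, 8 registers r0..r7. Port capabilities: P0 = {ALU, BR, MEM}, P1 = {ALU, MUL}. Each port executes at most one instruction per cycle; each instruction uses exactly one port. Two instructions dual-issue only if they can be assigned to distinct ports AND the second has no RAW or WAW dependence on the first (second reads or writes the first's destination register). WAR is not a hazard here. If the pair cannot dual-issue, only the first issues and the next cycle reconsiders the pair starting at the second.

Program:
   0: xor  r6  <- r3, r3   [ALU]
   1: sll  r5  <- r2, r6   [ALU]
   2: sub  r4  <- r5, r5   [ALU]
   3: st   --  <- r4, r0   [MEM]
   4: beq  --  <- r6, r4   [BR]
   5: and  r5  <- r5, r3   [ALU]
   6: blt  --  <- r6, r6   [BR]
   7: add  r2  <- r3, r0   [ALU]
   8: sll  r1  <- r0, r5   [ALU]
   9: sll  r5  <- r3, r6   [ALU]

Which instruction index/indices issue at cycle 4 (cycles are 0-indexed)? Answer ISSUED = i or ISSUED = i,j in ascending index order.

#0 head=0: xor i0 RAW r6
#1 head=1: sll i1 RAW r5
#2 head=2: sub i2 RAW r4
#3 head=3: st i3 no-port MEM/BR
#4 head=4: beq and i4+i5 dual
#5 head=6: blt add i6+i7 dual
#6 head=8: sll sll i8+i9 dual

ISSUED = 4,5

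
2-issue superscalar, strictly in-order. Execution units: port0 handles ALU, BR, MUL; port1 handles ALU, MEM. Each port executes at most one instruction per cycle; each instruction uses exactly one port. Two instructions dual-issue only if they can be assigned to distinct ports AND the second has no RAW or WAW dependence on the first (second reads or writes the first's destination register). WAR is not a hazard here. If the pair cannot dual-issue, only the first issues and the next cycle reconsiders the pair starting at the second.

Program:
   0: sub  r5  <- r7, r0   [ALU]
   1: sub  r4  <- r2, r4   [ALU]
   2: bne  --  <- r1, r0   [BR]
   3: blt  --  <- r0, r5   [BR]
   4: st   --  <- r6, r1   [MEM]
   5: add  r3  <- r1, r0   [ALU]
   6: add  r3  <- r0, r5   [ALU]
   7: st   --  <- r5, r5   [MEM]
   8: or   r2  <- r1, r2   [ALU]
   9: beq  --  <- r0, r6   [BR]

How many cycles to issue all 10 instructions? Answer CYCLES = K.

CYCLES = 6

#0 head=0: sub.ALU/sub.ALU i0,i1 pair
#1 head=2: bne.BR i2 no-port BR/BR
#2 head=3: blt.BR/st.MEM i3,i4 pair
#3 head=5: add.ALU i5 WAW r3
#4 head=6: add.ALU/st.MEM i6,i7 pair
#5 head=8: or.ALU/beq.BR i8,i9 pair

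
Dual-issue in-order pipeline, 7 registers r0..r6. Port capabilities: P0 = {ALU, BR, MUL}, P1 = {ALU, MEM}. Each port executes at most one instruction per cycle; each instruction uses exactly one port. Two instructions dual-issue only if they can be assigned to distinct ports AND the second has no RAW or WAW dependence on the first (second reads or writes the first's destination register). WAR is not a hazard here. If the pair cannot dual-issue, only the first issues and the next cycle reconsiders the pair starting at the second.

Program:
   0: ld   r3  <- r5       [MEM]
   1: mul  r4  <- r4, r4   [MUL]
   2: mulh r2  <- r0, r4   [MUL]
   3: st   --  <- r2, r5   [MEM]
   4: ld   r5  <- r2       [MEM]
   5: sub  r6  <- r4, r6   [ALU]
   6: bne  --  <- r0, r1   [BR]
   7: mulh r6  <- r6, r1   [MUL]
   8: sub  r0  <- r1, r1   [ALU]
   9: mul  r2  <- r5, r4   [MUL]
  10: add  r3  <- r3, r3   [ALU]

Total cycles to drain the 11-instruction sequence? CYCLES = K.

[0] i0&i1  ld.MEM;mul.MUL  -- dual
[1] i2  mulh.MUL  -- RAW r2
[2] i3  st.MEM  -- no-port MEM/MEM
[3] i4&i5  ld.MEM;sub.ALU  -- dual
[4] i6  bne.BR  -- no-port BR/MUL
[5] i7&i8  mulh.MUL;sub.ALU  -- dual
[6] i9&i10  mul.MUL;add.ALU  -- dual

CYCLES = 7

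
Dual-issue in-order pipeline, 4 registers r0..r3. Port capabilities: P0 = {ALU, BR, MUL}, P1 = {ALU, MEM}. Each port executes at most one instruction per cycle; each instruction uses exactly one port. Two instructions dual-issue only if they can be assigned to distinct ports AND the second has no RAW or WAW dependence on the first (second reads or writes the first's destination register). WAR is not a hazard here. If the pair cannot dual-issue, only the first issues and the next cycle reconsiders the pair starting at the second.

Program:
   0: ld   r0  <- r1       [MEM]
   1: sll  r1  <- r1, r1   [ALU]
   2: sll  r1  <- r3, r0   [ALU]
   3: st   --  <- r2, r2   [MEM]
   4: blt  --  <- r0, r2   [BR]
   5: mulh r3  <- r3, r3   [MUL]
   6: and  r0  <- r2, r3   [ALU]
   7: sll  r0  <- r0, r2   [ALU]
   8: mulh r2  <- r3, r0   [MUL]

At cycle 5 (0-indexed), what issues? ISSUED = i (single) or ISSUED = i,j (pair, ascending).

[0] i0/i1  ld;sll  -- dual
[1] i2/i3  sll;st  -- dual
[2] i4  blt  -- no-port BR/MUL
[3] i5  mulh  -- RAW r3
[4] i6  and  -- RAW+WAW r0
[5] i7  sll  -- RAW r0
[6] i8  mulh  -- tail

ISSUED = 7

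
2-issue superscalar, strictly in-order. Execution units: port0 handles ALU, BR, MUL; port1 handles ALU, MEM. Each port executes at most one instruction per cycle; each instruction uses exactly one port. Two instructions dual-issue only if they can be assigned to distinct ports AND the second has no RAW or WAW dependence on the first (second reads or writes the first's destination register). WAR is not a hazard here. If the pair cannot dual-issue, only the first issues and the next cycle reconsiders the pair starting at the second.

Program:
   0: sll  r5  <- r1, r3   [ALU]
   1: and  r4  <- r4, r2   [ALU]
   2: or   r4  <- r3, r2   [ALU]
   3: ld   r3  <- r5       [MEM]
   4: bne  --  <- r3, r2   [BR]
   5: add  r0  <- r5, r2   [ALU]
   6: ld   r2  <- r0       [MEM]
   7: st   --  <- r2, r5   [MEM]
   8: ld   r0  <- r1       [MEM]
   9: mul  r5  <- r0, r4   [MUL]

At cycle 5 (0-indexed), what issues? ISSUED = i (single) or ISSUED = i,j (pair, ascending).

ISSUED = 8

c0: i0+i1 sll.ALU and.ALU  2-wide
c1: i2+i3 or.ALU ld.MEM  2-wide
c2: i4+i5 bne.BR add.ALU  2-wide
c3: i6 ld.MEM  no-port MEM/MEM
c4: i7 st.MEM  no-port MEM/MEM
c5: i8 ld.MEM  RAW r0
c6: i9 mul.MUL  tail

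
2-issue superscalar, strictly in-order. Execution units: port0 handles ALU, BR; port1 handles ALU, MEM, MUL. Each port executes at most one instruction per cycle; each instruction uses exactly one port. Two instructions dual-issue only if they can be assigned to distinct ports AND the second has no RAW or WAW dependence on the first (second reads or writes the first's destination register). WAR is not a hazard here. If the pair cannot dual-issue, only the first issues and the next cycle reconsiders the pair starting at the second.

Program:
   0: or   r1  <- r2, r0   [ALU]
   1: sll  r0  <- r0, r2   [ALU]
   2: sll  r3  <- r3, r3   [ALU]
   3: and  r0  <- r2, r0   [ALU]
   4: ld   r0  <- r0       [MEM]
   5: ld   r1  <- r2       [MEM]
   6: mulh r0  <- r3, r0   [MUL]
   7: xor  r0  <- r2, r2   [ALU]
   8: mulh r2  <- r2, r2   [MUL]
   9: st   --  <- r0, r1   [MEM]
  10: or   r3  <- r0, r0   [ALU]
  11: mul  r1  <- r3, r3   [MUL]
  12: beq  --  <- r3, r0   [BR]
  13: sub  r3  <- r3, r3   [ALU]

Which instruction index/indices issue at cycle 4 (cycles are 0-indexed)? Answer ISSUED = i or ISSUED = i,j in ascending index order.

ISSUED = 6

  cy0 -> i0/i1 (or+sll) 2-wide
  cy1 -> i2/i3 (sll+and) 2-wide
  cy2 -> i4 (ld) no-port MEM/MEM
  cy3 -> i5 (ld) no-port MEM/MUL
  cy4 -> i6 (mulh) WAW r0
  cy5 -> i7/i8 (xor+mulh) 2-wide
  cy6 -> i9/i10 (st+or) 2-wide
  cy7 -> i11/i12 (mul+beq) 2-wide
  cy8 -> i13 (sub) tail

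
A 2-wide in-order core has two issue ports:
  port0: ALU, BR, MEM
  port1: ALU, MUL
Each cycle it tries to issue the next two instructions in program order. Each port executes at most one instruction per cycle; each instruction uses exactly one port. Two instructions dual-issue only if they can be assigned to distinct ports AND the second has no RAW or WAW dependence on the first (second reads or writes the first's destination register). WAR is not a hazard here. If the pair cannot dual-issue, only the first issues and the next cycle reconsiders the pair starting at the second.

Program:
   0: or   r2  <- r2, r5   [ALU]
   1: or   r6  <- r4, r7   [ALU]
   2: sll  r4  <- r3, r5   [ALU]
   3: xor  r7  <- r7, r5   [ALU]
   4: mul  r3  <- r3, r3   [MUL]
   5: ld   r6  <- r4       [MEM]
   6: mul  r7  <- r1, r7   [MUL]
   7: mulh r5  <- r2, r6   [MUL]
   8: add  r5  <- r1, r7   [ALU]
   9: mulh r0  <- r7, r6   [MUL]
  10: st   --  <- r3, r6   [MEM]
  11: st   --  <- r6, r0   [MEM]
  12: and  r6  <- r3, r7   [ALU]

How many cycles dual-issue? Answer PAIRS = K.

t=0 i0&i1:or.ALU;or.ALU ; 2-wide
t=1 i2&i3:sll.ALU;xor.ALU ; 2-wide
t=2 i4&i5:mul.MUL;ld.MEM ; 2-wide
t=3 i6:mul.MUL ; no-port MUL/MUL
t=4 i7:mulh.MUL ; WAW r5
t=5 i8&i9:add.ALU;mulh.MUL ; 2-wide
t=6 i10:st.MEM ; no-port MEM/MEM
t=7 i11&i12:st.MEM;and.ALU ; 2-wide

PAIRS = 5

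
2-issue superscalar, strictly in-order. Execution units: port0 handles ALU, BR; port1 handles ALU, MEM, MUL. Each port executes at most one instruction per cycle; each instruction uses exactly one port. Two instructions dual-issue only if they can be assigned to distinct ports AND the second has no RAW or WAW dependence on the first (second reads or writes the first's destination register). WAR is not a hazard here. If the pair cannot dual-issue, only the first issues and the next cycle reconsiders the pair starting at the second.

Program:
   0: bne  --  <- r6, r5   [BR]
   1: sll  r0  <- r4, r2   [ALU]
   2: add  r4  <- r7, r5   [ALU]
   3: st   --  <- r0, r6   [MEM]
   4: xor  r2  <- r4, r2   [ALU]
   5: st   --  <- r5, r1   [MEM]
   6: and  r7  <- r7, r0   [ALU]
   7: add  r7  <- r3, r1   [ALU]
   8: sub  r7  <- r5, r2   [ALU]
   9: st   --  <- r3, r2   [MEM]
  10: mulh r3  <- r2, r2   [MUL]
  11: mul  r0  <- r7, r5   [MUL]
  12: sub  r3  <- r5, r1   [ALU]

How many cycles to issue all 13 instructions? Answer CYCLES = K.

CYCLES = 8

t=0 i0/i1:bne.BR;sll.ALU ; pair
t=1 i2/i3:add.ALU;st.MEM ; pair
t=2 i4/i5:xor.ALU;st.MEM ; pair
t=3 i6:and.ALU ; WAW r7
t=4 i7:add.ALU ; WAW r7
t=5 i8/i9:sub.ALU;st.MEM ; pair
t=6 i10:mulh.MUL ; no-port MUL/MUL
t=7 i11/i12:mul.MUL;sub.ALU ; pair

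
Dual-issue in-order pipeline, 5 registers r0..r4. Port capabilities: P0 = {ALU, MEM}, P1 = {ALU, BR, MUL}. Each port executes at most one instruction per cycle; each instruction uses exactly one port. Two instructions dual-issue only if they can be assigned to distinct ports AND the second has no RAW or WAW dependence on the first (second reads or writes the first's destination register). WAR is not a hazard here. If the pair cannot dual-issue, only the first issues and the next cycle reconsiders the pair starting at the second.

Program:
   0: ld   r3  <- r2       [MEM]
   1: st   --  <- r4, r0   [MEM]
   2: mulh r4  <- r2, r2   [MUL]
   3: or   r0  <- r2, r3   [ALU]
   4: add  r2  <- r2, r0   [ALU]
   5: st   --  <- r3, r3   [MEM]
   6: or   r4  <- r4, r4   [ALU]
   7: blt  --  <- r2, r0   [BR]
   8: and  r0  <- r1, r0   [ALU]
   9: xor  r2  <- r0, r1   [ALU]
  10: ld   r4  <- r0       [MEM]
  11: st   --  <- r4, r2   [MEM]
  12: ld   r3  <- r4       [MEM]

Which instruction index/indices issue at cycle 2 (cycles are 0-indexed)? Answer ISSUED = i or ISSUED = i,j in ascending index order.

ISSUED = 3

[0] i0  ld  -- no-port MEM/MEM
[1] i1,i2  st mulh  -- dual
[2] i3  or  -- RAW r0
[3] i4,i5  add st  -- dual
[4] i6,i7  or blt  -- dual
[5] i8  and  -- RAW r0
[6] i9,i10  xor ld  -- dual
[7] i11  st  -- no-port MEM/MEM
[8] i12  ld  -- tail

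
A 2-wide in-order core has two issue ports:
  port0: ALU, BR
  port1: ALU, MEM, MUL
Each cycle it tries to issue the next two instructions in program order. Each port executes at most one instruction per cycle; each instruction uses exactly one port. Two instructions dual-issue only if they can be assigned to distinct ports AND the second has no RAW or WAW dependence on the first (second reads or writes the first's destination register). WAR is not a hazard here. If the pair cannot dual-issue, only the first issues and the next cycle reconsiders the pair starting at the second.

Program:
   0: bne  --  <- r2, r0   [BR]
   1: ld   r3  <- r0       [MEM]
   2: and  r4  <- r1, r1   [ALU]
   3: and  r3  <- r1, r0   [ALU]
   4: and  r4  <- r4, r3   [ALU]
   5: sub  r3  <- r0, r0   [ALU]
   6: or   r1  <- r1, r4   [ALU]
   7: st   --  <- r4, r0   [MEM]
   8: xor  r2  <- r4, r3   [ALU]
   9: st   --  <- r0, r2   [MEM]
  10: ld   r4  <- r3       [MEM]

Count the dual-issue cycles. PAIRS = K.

PAIRS = 4

  cy0 -> i0+i1 (bne+ld) pair
  cy1 -> i2+i3 (and+and) pair
  cy2 -> i4+i5 (and+sub) pair
  cy3 -> i6+i7 (or+st) pair
  cy4 -> i8 (xor) RAW r2
  cy5 -> i9 (st) no-port MEM/MEM
  cy6 -> i10 (ld) tail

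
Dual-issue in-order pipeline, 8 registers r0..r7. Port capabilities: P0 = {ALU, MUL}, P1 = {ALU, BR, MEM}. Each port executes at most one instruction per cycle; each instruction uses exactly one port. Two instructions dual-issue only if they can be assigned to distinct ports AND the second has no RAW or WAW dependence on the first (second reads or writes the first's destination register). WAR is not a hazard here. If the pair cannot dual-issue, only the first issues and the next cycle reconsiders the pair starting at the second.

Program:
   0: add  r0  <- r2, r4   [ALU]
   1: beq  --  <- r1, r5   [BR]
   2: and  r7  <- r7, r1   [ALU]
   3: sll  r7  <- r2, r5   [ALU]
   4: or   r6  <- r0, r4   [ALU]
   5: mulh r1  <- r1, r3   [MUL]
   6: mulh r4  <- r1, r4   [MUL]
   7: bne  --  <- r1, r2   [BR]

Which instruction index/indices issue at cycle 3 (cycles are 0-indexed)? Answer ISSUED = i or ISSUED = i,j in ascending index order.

ISSUED = 5

[0] i0,i1  add.ALU beq.BR  -- pair
[1] i2  and.ALU  -- WAW r7
[2] i3,i4  sll.ALU or.ALU  -- pair
[3] i5  mulh.MUL  -- no-port MUL/MUL
[4] i6,i7  mulh.MUL bne.BR  -- pair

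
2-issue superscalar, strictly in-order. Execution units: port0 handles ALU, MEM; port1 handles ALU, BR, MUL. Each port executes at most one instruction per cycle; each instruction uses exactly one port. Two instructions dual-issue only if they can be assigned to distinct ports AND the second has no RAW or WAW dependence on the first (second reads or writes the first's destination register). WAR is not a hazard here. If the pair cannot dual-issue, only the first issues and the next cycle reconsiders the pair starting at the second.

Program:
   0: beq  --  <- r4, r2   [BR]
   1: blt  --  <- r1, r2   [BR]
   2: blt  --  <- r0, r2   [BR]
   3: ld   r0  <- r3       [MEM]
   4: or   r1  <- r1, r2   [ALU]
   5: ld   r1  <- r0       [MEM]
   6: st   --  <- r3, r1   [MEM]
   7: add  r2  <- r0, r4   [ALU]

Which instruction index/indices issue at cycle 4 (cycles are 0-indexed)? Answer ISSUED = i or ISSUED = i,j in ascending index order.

0. beq @i0  | no-port BR/BR
1. blt @i1  | no-port BR/BR
2. blt ld @i2,i3  | pair
3. or @i4  | WAW r1
4. ld @i5  | no-port MEM/MEM
5. st add @i6,i7  | pair

ISSUED = 5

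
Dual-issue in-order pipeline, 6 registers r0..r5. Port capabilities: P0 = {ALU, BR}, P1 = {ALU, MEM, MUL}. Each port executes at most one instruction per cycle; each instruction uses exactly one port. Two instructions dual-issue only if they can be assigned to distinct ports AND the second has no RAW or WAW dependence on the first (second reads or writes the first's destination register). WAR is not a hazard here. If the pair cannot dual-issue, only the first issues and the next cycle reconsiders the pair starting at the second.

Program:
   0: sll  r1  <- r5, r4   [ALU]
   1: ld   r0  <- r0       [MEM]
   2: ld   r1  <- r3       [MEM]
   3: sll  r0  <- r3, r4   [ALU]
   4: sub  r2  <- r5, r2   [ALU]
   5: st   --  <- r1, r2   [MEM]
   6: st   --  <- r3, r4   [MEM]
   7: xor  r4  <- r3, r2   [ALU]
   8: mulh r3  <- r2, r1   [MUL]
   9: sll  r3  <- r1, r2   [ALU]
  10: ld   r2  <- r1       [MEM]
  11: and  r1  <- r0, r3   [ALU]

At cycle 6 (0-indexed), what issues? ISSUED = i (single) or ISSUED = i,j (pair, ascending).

ISSUED = 9,10

0. sll/ld @i0/i1  | pair
1. ld/sll @i2/i3  | pair
2. sub @i4  | RAW r2
3. st @i5  | no-port MEM/MEM
4. st/xor @i6/i7  | pair
5. mulh @i8  | WAW r3
6. sll/ld @i9/i10  | pair
7. and @i11  | tail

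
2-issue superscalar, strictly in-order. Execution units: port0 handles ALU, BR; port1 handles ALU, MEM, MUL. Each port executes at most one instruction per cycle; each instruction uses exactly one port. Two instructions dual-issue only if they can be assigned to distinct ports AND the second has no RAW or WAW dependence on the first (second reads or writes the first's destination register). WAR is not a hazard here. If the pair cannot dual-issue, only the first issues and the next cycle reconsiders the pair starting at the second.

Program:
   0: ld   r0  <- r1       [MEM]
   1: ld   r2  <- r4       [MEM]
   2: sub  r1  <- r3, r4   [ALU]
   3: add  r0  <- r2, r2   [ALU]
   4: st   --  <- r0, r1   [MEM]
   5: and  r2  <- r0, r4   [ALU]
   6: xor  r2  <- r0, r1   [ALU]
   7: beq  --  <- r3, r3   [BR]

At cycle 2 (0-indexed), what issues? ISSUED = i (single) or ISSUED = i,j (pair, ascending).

[0] i0  ld.MEM  -- no-port MEM/MEM
[1] i1+i2  ld.MEM/sub.ALU  -- dual
[2] i3  add.ALU  -- RAW r0
[3] i4+i5  st.MEM/and.ALU  -- dual
[4] i6+i7  xor.ALU/beq.BR  -- dual

ISSUED = 3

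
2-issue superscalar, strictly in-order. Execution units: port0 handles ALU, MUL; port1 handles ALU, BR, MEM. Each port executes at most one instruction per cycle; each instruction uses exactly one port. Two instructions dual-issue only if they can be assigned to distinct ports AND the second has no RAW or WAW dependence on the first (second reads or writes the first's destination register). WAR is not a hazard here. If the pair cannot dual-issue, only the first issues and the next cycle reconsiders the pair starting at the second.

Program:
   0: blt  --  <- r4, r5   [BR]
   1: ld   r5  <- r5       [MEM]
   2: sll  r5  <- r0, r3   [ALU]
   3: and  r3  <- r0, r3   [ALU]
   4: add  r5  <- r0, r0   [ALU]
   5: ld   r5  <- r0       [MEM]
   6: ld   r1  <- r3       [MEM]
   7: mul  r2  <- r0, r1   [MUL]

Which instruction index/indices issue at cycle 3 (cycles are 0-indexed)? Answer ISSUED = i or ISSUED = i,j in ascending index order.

#0 head=0: blt.BR i0 no-port BR/MEM
#1 head=1: ld.MEM i1 WAW r5
#2 head=2: sll.ALU/and.ALU i2/i3 dual
#3 head=4: add.ALU i4 WAW r5
#4 head=5: ld.MEM i5 no-port MEM/MEM
#5 head=6: ld.MEM i6 RAW r1
#6 head=7: mul.MUL i7 tail

ISSUED = 4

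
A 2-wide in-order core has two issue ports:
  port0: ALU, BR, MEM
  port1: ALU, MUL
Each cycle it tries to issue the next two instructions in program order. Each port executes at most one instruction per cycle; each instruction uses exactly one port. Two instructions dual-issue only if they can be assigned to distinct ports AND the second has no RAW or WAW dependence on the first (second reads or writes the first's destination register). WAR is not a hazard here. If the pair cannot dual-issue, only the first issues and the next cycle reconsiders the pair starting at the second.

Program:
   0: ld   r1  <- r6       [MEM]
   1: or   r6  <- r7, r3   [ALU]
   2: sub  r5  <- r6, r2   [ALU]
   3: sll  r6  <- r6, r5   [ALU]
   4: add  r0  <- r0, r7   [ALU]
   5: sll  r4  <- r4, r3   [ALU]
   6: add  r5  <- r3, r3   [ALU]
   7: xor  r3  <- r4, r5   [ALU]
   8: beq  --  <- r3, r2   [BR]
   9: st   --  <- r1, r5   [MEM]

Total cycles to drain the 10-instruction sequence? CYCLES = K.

CYCLES = 7

0. ld+or @i0,i1  | 2-wide
1. sub @i2  | RAW r5
2. sll+add @i3,i4  | 2-wide
3. sll+add @i5,i6  | 2-wide
4. xor @i7  | RAW r3
5. beq @i8  | no-port BR/MEM
6. st @i9  | tail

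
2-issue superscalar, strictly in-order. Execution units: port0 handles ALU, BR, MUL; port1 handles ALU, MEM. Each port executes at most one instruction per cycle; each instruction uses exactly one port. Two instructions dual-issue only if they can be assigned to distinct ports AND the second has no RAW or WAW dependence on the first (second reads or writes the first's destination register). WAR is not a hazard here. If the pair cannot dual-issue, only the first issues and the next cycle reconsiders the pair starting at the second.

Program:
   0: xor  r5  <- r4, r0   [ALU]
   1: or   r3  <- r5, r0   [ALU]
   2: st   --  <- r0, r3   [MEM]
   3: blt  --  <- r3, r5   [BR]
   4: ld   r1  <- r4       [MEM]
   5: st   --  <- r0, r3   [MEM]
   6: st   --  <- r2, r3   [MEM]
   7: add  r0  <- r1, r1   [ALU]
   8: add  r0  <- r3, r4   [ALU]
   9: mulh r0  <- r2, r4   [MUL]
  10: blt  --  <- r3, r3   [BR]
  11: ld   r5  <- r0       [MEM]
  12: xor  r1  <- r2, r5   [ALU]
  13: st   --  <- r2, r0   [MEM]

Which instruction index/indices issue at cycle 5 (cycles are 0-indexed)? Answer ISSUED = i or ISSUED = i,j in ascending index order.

ISSUED = 6,7

0. xor.ALU @i0  | RAW r5
1. or.ALU @i1  | RAW r3
2. st.MEM;blt.BR @i2&i3  | pair
3. ld.MEM @i4  | no-port MEM/MEM
4. st.MEM @i5  | no-port MEM/MEM
5. st.MEM;add.ALU @i6&i7  | pair
6. add.ALU @i8  | WAW r0
7. mulh.MUL @i9  | no-port MUL/BR
8. blt.BR;ld.MEM @i10&i11  | pair
9. xor.ALU;st.MEM @i12&i13  | pair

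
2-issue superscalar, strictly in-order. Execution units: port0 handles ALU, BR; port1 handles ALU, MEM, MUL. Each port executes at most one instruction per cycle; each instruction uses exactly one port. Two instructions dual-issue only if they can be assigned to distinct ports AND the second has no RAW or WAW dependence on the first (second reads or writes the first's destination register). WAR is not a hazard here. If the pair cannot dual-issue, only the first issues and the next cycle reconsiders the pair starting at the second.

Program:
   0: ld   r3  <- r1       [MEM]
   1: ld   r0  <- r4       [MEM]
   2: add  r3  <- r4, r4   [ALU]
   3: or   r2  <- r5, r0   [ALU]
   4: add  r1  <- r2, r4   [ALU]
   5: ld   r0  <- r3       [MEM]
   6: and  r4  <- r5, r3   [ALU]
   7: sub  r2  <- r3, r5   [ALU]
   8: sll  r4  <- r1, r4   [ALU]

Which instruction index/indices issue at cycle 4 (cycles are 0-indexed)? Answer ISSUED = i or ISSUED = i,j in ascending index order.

0. ld @i0  | no-port MEM/MEM
1. ld add @i1/i2  | dual
2. or @i3  | RAW r2
3. add ld @i4/i5  | dual
4. and sub @i6/i7  | dual
5. sll @i8  | tail

ISSUED = 6,7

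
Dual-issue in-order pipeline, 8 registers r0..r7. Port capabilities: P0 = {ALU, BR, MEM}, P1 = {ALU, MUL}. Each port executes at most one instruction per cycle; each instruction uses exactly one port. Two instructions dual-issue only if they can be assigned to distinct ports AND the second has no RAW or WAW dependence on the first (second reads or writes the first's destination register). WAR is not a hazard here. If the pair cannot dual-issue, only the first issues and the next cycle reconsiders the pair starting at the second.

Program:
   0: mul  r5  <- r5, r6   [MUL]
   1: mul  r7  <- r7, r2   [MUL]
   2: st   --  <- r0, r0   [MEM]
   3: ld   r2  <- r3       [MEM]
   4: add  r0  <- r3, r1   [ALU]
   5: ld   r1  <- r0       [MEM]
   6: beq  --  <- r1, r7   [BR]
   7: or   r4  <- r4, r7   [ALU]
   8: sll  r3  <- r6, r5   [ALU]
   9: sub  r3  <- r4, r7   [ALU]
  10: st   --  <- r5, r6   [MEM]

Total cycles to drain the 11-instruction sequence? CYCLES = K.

CYCLES = 7

0. mul @i0  | no-port MUL/MUL
1. mul st @i1/i2  | pair
2. ld add @i3/i4  | pair
3. ld @i5  | no-port MEM/BR
4. beq or @i6/i7  | pair
5. sll @i8  | WAW r3
6. sub st @i9/i10  | pair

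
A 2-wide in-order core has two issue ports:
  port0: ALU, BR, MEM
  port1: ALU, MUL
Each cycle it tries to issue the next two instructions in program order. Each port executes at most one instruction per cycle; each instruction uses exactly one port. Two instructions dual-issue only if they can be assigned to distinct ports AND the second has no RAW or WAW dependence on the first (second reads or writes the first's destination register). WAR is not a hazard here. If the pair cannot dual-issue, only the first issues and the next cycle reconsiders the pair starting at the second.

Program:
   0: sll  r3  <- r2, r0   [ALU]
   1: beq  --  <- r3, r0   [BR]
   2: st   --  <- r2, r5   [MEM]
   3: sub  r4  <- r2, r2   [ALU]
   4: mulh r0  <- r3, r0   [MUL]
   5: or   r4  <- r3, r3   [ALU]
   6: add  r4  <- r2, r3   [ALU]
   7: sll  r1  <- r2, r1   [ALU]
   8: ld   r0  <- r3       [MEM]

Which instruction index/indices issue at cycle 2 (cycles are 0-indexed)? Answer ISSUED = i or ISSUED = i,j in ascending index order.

t=0 i0:sll.ALU ; RAW r3
t=1 i1:beq.BR ; no-port BR/MEM
t=2 i2/i3:st.MEM sub.ALU ; pair
t=3 i4/i5:mulh.MUL or.ALU ; pair
t=4 i6/i7:add.ALU sll.ALU ; pair
t=5 i8:ld.MEM ; tail

ISSUED = 2,3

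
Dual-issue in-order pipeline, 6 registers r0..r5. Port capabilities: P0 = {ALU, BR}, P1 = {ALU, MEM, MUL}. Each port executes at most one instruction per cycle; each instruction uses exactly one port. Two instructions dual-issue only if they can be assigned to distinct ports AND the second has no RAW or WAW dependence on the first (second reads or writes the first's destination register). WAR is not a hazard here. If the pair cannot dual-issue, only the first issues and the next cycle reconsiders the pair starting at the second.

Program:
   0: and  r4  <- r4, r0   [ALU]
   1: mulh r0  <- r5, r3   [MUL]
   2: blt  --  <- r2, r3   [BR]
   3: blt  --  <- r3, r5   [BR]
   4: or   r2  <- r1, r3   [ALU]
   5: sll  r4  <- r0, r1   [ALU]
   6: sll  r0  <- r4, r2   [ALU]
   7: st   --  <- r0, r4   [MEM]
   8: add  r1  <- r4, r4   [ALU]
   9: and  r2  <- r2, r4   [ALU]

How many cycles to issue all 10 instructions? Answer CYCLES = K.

CYCLES = 7

c0: i0+i1 and/mulh  2-wide
c1: i2 blt  no-port BR/BR
c2: i3+i4 blt/or  2-wide
c3: i5 sll  RAW r4
c4: i6 sll  RAW r0
c5: i7+i8 st/add  2-wide
c6: i9 and  tail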